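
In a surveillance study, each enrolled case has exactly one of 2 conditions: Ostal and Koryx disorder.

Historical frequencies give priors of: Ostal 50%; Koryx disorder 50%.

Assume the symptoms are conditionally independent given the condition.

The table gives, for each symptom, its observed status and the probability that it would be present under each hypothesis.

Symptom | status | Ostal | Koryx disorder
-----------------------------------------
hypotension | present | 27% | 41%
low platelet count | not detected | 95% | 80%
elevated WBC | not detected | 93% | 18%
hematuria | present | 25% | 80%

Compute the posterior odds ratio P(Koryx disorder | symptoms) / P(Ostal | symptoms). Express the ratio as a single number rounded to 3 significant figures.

228

Posterior odds equal prior odds times the likelihood ratio; only the two competing hypotheses matter (using 1 − P(present | H) for each absent symptom).
  Koryx disorder: 0.50 × 0.41 × (1 − 0.80) × (1 − 0.18) × 0.80 = 0.026896
  Ostal: 0.50 × 0.27 × (1 − 0.95) × (1 − 0.93) × 0.25 = 0.00011813
Odds(Koryx disorder : Ostal) = 0.026896 / 0.00011813 ≈ 228.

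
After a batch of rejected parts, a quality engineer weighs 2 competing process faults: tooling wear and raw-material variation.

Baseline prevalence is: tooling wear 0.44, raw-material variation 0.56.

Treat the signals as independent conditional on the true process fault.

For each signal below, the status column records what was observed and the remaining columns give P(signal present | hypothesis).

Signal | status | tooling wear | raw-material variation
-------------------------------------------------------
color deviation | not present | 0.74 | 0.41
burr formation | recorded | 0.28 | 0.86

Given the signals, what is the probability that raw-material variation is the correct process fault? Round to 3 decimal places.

For each hypothesis, the unnormalized posterior weight is prior × product of the signal likelihoods (using 1 − P(present | H) for each absent signal):
  tooling wear: 0.44 × (1 − 0.74) × 0.28 = 0.032032
  raw-material variation: 0.56 × (1 − 0.41) × 0.86 = 0.28414
The unnormalized weights sum to 0.31618.
P(raw-material variation | evidence) = 0.28414 / 0.31618 ≈ 0.899.

0.899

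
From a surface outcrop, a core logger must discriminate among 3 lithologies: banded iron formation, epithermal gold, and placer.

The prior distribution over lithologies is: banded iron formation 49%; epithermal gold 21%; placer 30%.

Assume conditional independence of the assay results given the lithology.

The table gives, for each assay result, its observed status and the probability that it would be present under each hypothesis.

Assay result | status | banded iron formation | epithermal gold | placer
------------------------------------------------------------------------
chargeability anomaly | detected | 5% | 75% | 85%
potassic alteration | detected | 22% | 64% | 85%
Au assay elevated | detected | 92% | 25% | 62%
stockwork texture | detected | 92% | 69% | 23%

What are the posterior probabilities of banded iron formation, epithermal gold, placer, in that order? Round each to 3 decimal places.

For each hypothesis, the unnormalized posterior weight is prior × product of the assay result likelihoods:
  banded iron formation: 0.49 × 0.05 × 0.22 × 0.92 × 0.92 = 0.0045621
  epithermal gold: 0.21 × 0.75 × 0.64 × 0.25 × 0.69 = 0.017388
  placer: 0.30 × 0.85 × 0.85 × 0.62 × 0.23 = 0.030909
Marginal likelihood of the evidence = 0.052859.
P(banded iron formation | evidence) = 0.0045621 / 0.052859 ≈ 0.086
P(epithermal gold | evidence) = 0.017388 / 0.052859 ≈ 0.329
P(placer | evidence) = 0.030909 / 0.052859 ≈ 0.585

0.086, 0.329, 0.585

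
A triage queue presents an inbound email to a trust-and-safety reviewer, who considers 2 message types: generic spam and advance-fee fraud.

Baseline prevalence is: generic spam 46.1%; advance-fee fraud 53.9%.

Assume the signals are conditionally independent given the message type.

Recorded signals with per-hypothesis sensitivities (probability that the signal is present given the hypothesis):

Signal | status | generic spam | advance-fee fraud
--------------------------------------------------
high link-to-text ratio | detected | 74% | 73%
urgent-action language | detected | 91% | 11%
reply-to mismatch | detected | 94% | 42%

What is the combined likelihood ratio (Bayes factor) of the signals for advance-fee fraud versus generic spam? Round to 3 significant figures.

0.0533

Take the product of per-signal likelihoods under each hypothesis, then divide.
  advance-fee fraud: 0.73 × 0.11 × 0.42 = 0.033726
  generic spam: 0.74 × 0.91 × 0.94 = 0.633
Bayes factor = 0.033726 / 0.633 ≈ 0.0533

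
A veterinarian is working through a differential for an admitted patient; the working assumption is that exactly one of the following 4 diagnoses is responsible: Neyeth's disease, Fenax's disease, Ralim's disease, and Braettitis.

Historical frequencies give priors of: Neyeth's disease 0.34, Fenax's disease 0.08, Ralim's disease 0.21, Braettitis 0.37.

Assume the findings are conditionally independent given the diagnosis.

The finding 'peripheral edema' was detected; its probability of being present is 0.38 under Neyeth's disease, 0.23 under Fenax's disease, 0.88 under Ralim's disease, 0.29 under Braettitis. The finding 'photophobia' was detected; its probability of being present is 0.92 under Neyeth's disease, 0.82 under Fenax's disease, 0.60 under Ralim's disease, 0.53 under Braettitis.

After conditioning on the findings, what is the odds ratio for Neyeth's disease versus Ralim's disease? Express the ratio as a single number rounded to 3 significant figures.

1.07

Unnormalized posterior weight (prior times the finding likelihoods) for each of the two hypotheses:
  Neyeth's disease: 0.34 × 0.38 × 0.92 = 0.11886
  Ralim's disease: 0.21 × 0.88 × 0.60 = 0.11088
Posterior odds = 0.11886 / 0.11088 ≈ 1.07.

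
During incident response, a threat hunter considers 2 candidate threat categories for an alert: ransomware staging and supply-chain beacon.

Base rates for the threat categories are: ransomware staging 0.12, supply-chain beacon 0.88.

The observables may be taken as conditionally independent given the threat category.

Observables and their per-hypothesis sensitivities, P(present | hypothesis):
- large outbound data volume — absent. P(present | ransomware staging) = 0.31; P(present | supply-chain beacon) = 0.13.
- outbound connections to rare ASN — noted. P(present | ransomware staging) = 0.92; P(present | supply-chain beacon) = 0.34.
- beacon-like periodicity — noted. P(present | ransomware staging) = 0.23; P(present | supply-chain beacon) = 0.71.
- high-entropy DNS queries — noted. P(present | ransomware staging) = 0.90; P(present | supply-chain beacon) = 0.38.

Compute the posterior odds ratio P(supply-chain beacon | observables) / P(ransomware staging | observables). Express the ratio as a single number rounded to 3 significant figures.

Unnormalized posterior weight (prior times the observable likelihoods) for each of the two hypotheses (using 1 − P(present | H) for each absent observable):
  supply-chain beacon: 0.88 × (1 − 0.13) × 0.34 × 0.71 × 0.38 = 0.07023
  ransomware staging: 0.12 × (1 − 0.31) × 0.92 × 0.23 × 0.90 = 0.015768
Odds(supply-chain beacon : ransomware staging) = 0.07023 / 0.015768 ≈ 4.45.

4.45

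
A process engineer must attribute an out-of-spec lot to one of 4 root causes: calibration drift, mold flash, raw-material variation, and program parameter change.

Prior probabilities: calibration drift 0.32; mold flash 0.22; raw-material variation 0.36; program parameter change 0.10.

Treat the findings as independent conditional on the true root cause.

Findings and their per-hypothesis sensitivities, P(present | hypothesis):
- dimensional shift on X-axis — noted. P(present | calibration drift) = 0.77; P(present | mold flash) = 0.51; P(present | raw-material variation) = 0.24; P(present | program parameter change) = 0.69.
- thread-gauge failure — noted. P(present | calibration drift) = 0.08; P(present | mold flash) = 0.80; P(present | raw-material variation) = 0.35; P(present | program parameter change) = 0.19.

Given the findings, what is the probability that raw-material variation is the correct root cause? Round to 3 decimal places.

By Bayes' rule with conditional independence, the unnormalized weight for each hypothesis is prior × ∏ likelihoods:
  calibration drift: 0.32 × 0.77 × 0.08 = 0.019712
  mold flash: 0.22 × 0.51 × 0.80 = 0.08976
  raw-material variation: 0.36 × 0.24 × 0.35 = 0.03024
  program parameter change: 0.10 × 0.69 × 0.19 = 0.01311
Normalizing constant Z = 0.019712 + 0.08976 + 0.03024 + 0.01311 = 0.15282.
P(raw-material variation | evidence) = 0.03024 / 0.15282 ≈ 0.198.

0.198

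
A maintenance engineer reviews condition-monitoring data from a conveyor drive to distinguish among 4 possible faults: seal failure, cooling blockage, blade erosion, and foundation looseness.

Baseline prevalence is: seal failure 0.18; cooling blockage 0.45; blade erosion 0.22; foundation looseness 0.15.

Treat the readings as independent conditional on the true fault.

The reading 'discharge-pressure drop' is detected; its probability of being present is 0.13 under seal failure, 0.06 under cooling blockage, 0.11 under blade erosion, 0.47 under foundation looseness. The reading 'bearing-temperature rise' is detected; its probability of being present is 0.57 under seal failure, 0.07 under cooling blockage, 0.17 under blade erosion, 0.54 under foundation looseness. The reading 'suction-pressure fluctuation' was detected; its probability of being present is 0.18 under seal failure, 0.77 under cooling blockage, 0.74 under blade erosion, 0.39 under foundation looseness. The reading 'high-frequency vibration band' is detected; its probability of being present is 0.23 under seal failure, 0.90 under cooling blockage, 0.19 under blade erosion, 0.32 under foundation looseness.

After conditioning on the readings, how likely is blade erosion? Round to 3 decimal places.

Multiply each prior by the joint likelihood of the reading pattern:
  seal failure: 0.18 × 0.13 × 0.57 × 0.18 × 0.23 = 0.00055219
  cooling blockage: 0.45 × 0.06 × 0.07 × 0.77 × 0.90 = 0.0013098
  blade erosion: 0.22 × 0.11 × 0.17 × 0.74 × 0.19 = 0.00057843
  foundation looseness: 0.15 × 0.47 × 0.54 × 0.39 × 0.32 = 0.0047511
Marginal likelihood of the evidence = 0.0071915.
P(blade erosion | evidence) = 0.00057843 / 0.0071915 ≈ 0.080.

0.080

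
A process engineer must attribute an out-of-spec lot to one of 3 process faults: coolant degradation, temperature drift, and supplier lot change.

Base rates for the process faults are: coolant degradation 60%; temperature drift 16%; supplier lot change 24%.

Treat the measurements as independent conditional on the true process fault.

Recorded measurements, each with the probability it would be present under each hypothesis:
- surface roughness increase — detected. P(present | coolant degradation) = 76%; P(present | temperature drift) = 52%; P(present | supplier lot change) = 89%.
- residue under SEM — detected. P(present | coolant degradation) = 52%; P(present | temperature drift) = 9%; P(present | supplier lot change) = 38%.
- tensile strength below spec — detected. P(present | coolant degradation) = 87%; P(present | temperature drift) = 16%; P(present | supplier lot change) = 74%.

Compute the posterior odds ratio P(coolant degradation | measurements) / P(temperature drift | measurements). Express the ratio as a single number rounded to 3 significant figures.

172

Unnormalized posterior weight (prior times the measurement likelihoods) for each of the two hypotheses:
  coolant degradation: 0.60 × 0.76 × 0.52 × 0.87 = 0.20629
  temperature drift: 0.16 × 0.52 × 0.09 × 0.16 = 0.0011981
Posterior odds = 0.20629 / 0.0011981 ≈ 172.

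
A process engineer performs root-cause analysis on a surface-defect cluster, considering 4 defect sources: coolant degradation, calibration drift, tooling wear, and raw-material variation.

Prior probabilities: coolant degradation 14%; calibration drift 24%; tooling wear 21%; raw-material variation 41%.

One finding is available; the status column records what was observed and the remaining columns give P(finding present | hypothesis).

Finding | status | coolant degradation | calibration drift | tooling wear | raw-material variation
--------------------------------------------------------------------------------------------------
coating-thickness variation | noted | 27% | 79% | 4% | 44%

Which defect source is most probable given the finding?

calibration drift

For each hypothesis, the unnormalized posterior weight is prior × likelihood:
  coolant degradation: 0.14 × 0.27 = 0.0378
  calibration drift: 0.24 × 0.79 = 0.1896
  tooling wear: 0.21 × 0.04 = 0.0084
  raw-material variation: 0.41 × 0.44 = 0.1804
Marginal likelihood of the evidence = 0.4162.
P(coolant degradation | evidence) ≈ 0.0378 / 0.4162 ≈ 0.091
P(calibration drift | evidence) ≈ 0.1896 / 0.4162 ≈ 0.456
P(tooling wear | evidence) ≈ 0.0084 / 0.4162 ≈ 0.020
P(raw-material variation | evidence) ≈ 0.1804 / 0.4162 ≈ 0.433
The largest is 0.456, so calibration drift is most probable.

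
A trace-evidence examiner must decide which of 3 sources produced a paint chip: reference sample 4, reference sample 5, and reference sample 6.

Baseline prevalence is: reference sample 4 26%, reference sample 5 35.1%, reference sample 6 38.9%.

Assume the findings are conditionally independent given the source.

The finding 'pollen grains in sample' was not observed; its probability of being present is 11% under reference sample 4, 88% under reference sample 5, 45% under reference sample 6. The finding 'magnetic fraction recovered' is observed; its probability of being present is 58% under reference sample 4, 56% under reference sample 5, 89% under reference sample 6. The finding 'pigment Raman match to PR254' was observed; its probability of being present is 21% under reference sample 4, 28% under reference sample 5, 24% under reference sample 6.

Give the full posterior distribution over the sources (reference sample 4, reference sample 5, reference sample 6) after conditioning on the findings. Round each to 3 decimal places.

For each hypothesis, the unnormalized posterior weight is prior × product of the finding likelihoods (using 1 − P(present | H) for each absent finding):
  reference sample 4: 0.260 × (1 − 0.11) × 0.58 × 0.21 = 0.028185
  reference sample 5: 0.351 × (1 − 0.88) × 0.56 × 0.28 = 0.0066044
  reference sample 6: 0.389 × (1 − 0.45) × 0.89 × 0.24 = 0.0457
Normalizing constant Z = 0.028185 + 0.0066044 + 0.0457 = 0.080489.
P(reference sample 4 | evidence) = 0.028185 / 0.080489 ≈ 0.350
P(reference sample 5 | evidence) = 0.0066044 / 0.080489 ≈ 0.082
P(reference sample 6 | evidence) = 0.0457 / 0.080489 ≈ 0.568

0.350, 0.082, 0.568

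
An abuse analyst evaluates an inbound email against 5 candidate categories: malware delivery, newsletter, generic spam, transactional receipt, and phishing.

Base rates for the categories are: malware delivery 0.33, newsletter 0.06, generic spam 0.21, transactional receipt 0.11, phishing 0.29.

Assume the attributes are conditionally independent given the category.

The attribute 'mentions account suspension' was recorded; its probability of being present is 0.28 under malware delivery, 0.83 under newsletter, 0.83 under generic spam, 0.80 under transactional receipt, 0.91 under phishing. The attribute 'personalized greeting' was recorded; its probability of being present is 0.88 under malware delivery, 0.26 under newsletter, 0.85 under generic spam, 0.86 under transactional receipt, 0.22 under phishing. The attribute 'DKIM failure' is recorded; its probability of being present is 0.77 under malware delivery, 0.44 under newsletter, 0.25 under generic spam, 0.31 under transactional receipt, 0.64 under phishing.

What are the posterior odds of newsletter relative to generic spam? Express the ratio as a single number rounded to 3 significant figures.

Posterior odds equal prior odds times the likelihood ratio; only the two competing hypotheses matter.
  newsletter: 0.06 × 0.83 × 0.26 × 0.44 = 0.0056971
  generic spam: 0.21 × 0.83 × 0.85 × 0.25 = 0.037039
Posterior odds = 0.0056971 / 0.037039 ≈ 0.154.

0.154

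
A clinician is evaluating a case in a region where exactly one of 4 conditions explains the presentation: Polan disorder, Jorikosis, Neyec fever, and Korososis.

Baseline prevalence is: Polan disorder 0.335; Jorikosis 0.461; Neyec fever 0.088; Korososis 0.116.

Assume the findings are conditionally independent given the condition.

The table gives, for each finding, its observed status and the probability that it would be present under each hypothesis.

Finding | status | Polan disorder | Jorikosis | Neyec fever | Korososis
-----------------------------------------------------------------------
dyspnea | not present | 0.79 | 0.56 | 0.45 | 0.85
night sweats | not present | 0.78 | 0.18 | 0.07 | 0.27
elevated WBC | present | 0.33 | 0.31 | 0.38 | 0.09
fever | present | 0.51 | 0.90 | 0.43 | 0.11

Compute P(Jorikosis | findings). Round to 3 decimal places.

For each hypothesis, the unnormalized posterior weight is prior × product of the finding likelihoods (using 1 − P(present | H) for each absent finding):
  Polan disorder: 0.335 × (1 − 0.79) × (1 − 0.78) × 0.33 × 0.51 = 0.0026048
  Jorikosis: 0.461 × (1 − 0.56) × (1 − 0.18) × 0.31 × 0.90 = 0.046406
  Neyec fever: 0.088 × (1 − 0.45) × (1 − 0.07) × 0.38 × 0.43 = 0.007355
  Korososis: 0.116 × (1 − 0.85) × (1 − 0.27) × 0.09 × 0.11 = 0.00012575
Normalizing constant Z = 0.0026048 + 0.046406 + 0.007355 + 0.00012575 = 0.056491.
P(Jorikosis | evidence) = 0.046406 / 0.056491 ≈ 0.821.

0.821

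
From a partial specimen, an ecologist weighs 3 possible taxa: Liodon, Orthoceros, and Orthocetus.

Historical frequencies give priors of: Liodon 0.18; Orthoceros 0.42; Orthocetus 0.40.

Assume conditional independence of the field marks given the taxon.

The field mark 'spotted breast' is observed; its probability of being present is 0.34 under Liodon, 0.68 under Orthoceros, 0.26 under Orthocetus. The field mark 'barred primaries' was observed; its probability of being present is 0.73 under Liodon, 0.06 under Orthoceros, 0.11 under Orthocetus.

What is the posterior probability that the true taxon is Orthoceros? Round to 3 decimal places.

0.234

Multiply each prior by the joint likelihood of the field mark pattern:
  Liodon: 0.18 × 0.34 × 0.73 = 0.044676
  Orthoceros: 0.42 × 0.68 × 0.06 = 0.017136
  Orthocetus: 0.40 × 0.26 × 0.11 = 0.01144
Normalizing constant Z = 0.044676 + 0.017136 + 0.01144 = 0.073252.
P(Orthoceros | evidence) = 0.017136 / 0.073252 ≈ 0.234.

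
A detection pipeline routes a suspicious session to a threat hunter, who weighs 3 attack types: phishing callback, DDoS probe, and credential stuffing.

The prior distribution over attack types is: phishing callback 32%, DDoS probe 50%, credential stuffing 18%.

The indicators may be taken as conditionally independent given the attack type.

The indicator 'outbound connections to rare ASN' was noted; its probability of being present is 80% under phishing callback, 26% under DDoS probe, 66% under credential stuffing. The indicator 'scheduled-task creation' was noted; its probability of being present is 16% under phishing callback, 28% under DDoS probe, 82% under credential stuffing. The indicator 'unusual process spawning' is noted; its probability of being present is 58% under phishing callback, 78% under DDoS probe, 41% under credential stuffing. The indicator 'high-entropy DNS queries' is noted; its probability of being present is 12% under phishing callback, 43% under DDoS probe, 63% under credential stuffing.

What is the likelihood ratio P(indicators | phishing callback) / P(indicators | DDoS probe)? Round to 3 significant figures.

0.365

Take the product of per-indicator likelihoods under each hypothesis, then divide.
  phishing callback: 0.80 × 0.16 × 0.58 × 0.12 = 0.0089088
  DDoS probe: 0.26 × 0.28 × 0.78 × 0.43 = 0.024417
Bayes factor = 0.0089088 / 0.024417 ≈ 0.365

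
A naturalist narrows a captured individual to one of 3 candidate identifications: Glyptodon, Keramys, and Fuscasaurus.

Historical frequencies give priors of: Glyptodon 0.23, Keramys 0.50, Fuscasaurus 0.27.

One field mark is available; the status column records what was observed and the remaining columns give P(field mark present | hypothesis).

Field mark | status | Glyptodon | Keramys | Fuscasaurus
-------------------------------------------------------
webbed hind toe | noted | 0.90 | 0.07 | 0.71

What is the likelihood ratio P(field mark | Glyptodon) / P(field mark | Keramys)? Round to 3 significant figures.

12.9

The Bayes factor is the ratio of the two likelihoods.
  Glyptodon: 0.9
  Keramys: 0.07
Bayes factor = 0.9 / 0.07 ≈ 12.9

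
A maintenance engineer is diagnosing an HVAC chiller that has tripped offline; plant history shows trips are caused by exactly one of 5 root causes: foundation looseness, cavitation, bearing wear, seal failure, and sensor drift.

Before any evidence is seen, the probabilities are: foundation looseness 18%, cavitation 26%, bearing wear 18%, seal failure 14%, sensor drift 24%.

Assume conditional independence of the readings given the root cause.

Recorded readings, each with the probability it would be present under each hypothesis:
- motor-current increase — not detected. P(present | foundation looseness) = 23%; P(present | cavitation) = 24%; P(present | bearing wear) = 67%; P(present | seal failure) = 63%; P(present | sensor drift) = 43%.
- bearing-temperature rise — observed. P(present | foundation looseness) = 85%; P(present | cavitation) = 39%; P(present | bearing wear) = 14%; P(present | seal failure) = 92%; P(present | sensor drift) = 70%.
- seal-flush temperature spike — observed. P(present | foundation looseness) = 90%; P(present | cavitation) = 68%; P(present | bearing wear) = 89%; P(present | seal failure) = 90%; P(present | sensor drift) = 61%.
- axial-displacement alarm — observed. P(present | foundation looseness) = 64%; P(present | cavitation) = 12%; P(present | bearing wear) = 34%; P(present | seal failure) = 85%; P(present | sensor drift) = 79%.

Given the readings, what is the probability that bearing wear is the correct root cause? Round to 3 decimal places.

By Bayes' rule with conditional independence, the unnormalized weight for each hypothesis is prior × ∏ likelihoods (using 1 − P(present | H) for each absent reading):
  foundation looseness: 0.18 × (1 − 0.23) × 0.85 × 0.90 × 0.64 = 0.067859
  cavitation: 0.26 × (1 − 0.24) × 0.39 × 0.68 × 0.12 = 0.0062884
  bearing wear: 0.18 × (1 − 0.67) × 0.14 × 0.89 × 0.34 = 0.0025164
  seal failure: 0.14 × (1 − 0.63) × 0.92 × 0.90 × 0.85 = 0.036457
  sensor drift: 0.24 × (1 − 0.43) × 0.70 × 0.61 × 0.79 = 0.046147
Marginal likelihood of the evidence = 0.15927.
P(bearing wear | evidence) = 0.0025164 / 0.15927 ≈ 0.016.

0.016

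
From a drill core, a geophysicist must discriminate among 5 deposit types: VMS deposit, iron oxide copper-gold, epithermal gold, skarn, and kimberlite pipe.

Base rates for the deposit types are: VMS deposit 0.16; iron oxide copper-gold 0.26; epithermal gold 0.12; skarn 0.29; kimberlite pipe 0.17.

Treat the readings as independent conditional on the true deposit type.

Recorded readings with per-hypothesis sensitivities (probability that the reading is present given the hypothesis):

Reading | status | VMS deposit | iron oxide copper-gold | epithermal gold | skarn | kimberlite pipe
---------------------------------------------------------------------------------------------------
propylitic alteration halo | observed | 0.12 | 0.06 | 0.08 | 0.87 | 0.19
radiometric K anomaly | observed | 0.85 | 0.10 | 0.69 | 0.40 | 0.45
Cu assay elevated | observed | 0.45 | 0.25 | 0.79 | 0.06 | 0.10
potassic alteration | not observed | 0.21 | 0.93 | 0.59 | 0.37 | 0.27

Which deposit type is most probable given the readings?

VMS deposit

Multiply each prior by the joint likelihood of the reading pattern (using 1 − P(present | H) for each absent reading):
  VMS deposit: 0.16 × 0.12 × 0.85 × 0.45 × (1 − 0.21) = 0.0058018
  iron oxide copper-gold: 0.26 × 0.06 × 0.10 × 0.25 × (1 − 0.93) = 2.73e-05
  epithermal gold: 0.12 × 0.08 × 0.69 × 0.79 × (1 − 0.59) = 0.0021455
  skarn: 0.29 × 0.87 × 0.40 × 0.06 × (1 − 0.37) = 0.0038148
  kimberlite pipe: 0.17 × 0.19 × 0.45 × 0.10 × (1 − 0.27) = 0.0010611
Marginal likelihood of the evidence = 0.01285.
P(VMS deposit | evidence) ≈ 0.0058018 / 0.01285 ≈ 0.451
P(iron oxide copper-gold | evidence) ≈ 2.73e-05 / 0.01285 ≈ 0.002
P(epithermal gold | evidence) ≈ 0.0021455 / 0.01285 ≈ 0.167
P(skarn | evidence) ≈ 0.0038148 / 0.01285 ≈ 0.297
P(kimberlite pipe | evidence) ≈ 0.0010611 / 0.01285 ≈ 0.083
The largest is 0.451, so VMS deposit is most probable.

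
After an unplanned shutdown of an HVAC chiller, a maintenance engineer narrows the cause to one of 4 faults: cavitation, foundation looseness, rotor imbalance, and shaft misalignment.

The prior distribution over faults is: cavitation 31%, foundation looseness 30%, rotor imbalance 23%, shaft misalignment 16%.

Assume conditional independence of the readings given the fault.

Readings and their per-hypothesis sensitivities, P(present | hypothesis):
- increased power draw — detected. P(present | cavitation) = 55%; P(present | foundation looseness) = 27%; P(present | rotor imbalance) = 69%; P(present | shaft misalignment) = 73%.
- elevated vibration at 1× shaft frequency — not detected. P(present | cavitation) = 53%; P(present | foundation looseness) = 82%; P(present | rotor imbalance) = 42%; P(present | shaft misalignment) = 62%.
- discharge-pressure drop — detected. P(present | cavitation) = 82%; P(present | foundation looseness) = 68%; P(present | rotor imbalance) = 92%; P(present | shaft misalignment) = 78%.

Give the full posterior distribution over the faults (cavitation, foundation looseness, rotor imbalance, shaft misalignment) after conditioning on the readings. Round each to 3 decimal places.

0.337, 0.051, 0.434, 0.178

For each hypothesis, the unnormalized posterior weight is prior × product of the reading likelihoods (using 1 − P(present | H) for each absent reading):
  cavitation: 0.31 × 0.55 × (1 − 0.53) × 0.82 = 0.065711
  foundation looseness: 0.30 × 0.27 × (1 − 0.82) × 0.68 = 0.0099144
  rotor imbalance: 0.23 × 0.69 × (1 − 0.42) × 0.92 = 0.084682
  shaft misalignment: 0.16 × 0.73 × (1 − 0.62) × 0.78 = 0.03462
Marginal likelihood of the evidence = 0.19493.
P(cavitation | evidence) = 0.065711 / 0.19493 ≈ 0.337
P(foundation looseness | evidence) = 0.0099144 / 0.19493 ≈ 0.051
P(rotor imbalance | evidence) = 0.084682 / 0.19493 ≈ 0.434
P(shaft misalignment | evidence) = 0.03462 / 0.19493 ≈ 0.178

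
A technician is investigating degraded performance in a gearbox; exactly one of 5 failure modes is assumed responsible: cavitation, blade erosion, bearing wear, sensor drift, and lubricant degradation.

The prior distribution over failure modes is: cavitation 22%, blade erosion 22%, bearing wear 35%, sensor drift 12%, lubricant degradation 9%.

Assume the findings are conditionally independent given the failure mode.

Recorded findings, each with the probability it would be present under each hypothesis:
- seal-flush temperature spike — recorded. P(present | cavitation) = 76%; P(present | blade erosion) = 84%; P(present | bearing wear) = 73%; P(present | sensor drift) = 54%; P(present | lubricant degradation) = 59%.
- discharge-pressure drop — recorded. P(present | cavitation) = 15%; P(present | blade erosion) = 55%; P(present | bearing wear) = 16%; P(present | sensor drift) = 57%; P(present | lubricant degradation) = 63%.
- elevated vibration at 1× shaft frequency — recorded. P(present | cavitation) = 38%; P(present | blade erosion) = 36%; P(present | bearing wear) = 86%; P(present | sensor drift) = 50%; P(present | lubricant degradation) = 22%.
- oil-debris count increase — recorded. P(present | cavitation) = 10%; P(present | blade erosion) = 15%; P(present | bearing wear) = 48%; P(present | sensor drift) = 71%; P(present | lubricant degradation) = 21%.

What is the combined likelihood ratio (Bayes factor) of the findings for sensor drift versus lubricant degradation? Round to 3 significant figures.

6.36

Take the product of per-finding likelihoods under each hypothesis, then divide.
  sensor drift: 0.54 × 0.57 × 0.50 × 0.71 = 0.10927
  lubricant degradation: 0.59 × 0.63 × 0.22 × 0.21 = 0.017173
Bayes factor = 0.10927 / 0.017173 ≈ 6.36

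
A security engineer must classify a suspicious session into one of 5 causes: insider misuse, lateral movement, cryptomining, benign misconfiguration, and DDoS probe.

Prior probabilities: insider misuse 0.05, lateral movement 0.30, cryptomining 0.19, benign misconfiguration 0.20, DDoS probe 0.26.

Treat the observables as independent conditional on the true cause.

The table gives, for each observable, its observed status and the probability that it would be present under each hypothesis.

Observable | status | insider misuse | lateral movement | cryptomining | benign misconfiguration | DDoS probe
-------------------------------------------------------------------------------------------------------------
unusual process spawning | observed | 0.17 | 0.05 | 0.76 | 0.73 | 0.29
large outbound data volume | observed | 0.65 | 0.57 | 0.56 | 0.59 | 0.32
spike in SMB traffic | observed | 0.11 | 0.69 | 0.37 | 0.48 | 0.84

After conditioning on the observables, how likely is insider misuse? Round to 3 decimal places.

Multiply each prior by the joint likelihood of the observable pattern:
  insider misuse: 0.05 × 0.17 × 0.65 × 0.11 = 0.00060775
  lateral movement: 0.30 × 0.05 × 0.57 × 0.69 = 0.0058995
  cryptomining: 0.19 × 0.76 × 0.56 × 0.37 = 0.02992
  benign misconfiguration: 0.20 × 0.73 × 0.59 × 0.48 = 0.041347
  DDoS probe: 0.26 × 0.29 × 0.32 × 0.84 = 0.020268
Marginal likelihood of the evidence = 0.098042.
P(insider misuse | evidence) = 0.00060775 / 0.098042 ≈ 0.006.

0.006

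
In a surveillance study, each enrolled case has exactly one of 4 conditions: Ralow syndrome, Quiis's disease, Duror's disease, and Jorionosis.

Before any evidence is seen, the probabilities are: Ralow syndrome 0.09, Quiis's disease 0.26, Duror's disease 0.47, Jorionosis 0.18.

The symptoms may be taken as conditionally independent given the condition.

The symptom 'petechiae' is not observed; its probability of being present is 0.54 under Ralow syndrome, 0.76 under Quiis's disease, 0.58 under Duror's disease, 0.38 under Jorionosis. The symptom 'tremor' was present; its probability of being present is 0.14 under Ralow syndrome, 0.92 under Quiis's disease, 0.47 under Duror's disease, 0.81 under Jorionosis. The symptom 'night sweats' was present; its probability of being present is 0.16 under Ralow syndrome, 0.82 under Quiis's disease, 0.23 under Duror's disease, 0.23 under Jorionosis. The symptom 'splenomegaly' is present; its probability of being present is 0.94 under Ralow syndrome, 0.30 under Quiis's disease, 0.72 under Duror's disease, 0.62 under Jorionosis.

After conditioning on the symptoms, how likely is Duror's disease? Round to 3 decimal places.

For each hypothesis, the unnormalized posterior weight is prior × product of the symptom likelihoods (using 1 − P(present | H) for each absent symptom):
  Ralow syndrome: 0.09 × (1 − 0.54) × 0.14 × 0.16 × 0.94 = 0.00087172
  Quiis's disease: 0.26 × (1 − 0.76) × 0.92 × 0.82 × 0.30 = 0.014122
  Duror's disease: 0.47 × (1 − 0.58) × 0.47 × 0.23 × 0.72 = 0.015364
  Jorionosis: 0.18 × (1 − 0.38) × 0.81 × 0.23 × 0.62 = 0.01289
Marginal likelihood of the evidence = 0.043249.
P(Duror's disease | evidence) = 0.015364 / 0.043249 ≈ 0.355.

0.355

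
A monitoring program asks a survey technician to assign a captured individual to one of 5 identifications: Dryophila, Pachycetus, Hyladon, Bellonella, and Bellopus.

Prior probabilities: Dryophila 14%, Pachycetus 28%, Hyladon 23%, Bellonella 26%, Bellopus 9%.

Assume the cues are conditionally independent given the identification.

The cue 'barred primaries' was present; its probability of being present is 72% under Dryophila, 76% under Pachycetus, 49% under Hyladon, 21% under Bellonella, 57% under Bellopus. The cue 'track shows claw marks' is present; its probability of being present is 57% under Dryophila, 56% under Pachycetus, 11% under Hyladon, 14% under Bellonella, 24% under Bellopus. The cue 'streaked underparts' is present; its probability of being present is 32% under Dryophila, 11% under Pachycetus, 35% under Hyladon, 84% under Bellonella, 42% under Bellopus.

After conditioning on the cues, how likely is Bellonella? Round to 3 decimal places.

By Bayes' rule with conditional independence, the unnormalized weight for each hypothesis is prior × ∏ likelihoods:
  Dryophila: 0.14 × 0.72 × 0.57 × 0.32 = 0.018386
  Pachycetus: 0.28 × 0.76 × 0.56 × 0.11 = 0.013108
  Hyladon: 0.23 × 0.49 × 0.11 × 0.35 = 0.004339
  Bellonella: 0.26 × 0.21 × 0.14 × 0.84 = 0.006421
  Bellopus: 0.09 × 0.57 × 0.24 × 0.42 = 0.005171
The unnormalized weights sum to 0.047425.
P(Bellonella | evidence) = 0.006421 / 0.047425 ≈ 0.135.

0.135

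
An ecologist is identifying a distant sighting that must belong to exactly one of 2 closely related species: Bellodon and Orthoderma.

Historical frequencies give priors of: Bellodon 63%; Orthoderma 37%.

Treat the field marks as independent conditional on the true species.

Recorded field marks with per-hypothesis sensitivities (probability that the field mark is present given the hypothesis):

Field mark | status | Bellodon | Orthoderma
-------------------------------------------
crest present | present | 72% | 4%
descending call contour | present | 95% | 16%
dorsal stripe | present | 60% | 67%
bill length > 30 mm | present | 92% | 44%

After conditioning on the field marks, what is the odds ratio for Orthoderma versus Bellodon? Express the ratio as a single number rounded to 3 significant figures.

0.00293

The normalizing constant cancels in an odds ratio, so compute prior × likelihood for the two hypotheses only:
  Orthoderma: 0.37 × 0.04 × 0.16 × 0.67 × 0.44 = 0.00069809
  Bellodon: 0.63 × 0.72 × 0.95 × 0.60 × 0.92 = 0.23787
Posterior odds = 0.00069809 / 0.23787 ≈ 0.00293.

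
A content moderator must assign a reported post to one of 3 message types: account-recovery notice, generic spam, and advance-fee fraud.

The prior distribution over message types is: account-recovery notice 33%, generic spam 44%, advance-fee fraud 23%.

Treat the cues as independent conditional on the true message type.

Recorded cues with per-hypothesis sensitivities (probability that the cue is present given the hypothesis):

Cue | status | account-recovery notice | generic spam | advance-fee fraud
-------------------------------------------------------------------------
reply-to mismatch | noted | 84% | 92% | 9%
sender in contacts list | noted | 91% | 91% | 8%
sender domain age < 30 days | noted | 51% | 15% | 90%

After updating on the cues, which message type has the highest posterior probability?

For each hypothesis, the unnormalized posterior weight is prior × product of the cue likelihoods:
  account-recovery notice: 0.33 × 0.84 × 0.91 × 0.51 = 0.12865
  generic spam: 0.44 × 0.92 × 0.91 × 0.15 = 0.055255
  advance-fee fraud: 0.23 × 0.09 × 0.08 × 0.90 = 0.0014904
Marginal likelihood of the evidence = 0.18539.
P(account-recovery notice | evidence) ≈ 0.12865 / 0.18539 ≈ 0.694
P(generic spam | evidence) ≈ 0.055255 / 0.18539 ≈ 0.298
P(advance-fee fraud | evidence) ≈ 0.0014904 / 0.18539 ≈ 0.008
The largest is 0.694, so account-recovery notice is most probable.

account-recovery notice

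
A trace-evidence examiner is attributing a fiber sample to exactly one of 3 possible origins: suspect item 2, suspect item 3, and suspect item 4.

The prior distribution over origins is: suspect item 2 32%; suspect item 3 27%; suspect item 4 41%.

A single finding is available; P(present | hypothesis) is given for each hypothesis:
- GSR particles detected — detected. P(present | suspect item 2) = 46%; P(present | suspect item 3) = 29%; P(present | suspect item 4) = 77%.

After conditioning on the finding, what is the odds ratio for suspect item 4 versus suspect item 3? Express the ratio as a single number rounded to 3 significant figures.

Posterior odds equal prior odds times the likelihood ratio; only the two competing hypotheses matter.
  suspect item 4: 0.41 × 0.77 = 0.3157
  suspect item 3: 0.27 × 0.29 = 0.0783
Odds(suspect item 4 : suspect item 3) = 0.3157 / 0.0783 ≈ 4.03.

4.03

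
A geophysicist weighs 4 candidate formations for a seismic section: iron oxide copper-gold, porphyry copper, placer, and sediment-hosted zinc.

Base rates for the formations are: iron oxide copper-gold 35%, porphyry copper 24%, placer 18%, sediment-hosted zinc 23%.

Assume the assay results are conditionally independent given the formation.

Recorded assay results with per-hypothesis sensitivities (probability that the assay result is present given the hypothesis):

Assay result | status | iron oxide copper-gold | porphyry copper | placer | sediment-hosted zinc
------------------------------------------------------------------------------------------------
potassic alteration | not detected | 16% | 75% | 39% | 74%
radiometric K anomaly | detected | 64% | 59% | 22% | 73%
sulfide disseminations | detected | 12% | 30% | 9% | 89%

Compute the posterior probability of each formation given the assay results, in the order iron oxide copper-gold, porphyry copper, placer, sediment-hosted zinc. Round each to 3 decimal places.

Multiply each prior by the joint likelihood of the assay result pattern (using 1 − P(present | H) for each absent assay result):
  iron oxide copper-gold: 0.35 × (1 − 0.16) × 0.64 × 0.12 = 0.022579
  porphyry copper: 0.24 × (1 − 0.75) × 0.59 × 0.30 = 0.01062
  placer: 0.18 × (1 − 0.39) × 0.22 × 0.09 = 0.002174
  sediment-hosted zinc: 0.23 × (1 − 0.74) × 0.73 × 0.89 = 0.038852
Marginal likelihood of the evidence = 0.074225.
P(iron oxide copper-gold | evidence) = 0.022579 / 0.074225 ≈ 0.304
P(porphyry copper | evidence) = 0.01062 / 0.074225 ≈ 0.143
P(placer | evidence) = 0.002174 / 0.074225 ≈ 0.029
P(sediment-hosted zinc | evidence) = 0.038852 / 0.074225 ≈ 0.523

0.304, 0.143, 0.029, 0.523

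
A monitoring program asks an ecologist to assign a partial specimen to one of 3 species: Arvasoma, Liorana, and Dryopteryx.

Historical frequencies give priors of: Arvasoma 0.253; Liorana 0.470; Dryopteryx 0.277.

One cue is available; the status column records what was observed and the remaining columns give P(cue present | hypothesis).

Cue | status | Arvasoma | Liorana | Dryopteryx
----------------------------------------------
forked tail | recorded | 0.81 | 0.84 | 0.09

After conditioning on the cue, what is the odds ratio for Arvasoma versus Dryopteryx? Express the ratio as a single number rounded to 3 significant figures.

8.22

The normalizing constant cancels in an odds ratio, so compute prior × likelihood for the two hypotheses only:
  Arvasoma: 0.253 × 0.81 = 0.20493
  Dryopteryx: 0.277 × 0.09 = 0.02493
Odds(Arvasoma : Dryopteryx) = 0.20493 / 0.02493 ≈ 8.22.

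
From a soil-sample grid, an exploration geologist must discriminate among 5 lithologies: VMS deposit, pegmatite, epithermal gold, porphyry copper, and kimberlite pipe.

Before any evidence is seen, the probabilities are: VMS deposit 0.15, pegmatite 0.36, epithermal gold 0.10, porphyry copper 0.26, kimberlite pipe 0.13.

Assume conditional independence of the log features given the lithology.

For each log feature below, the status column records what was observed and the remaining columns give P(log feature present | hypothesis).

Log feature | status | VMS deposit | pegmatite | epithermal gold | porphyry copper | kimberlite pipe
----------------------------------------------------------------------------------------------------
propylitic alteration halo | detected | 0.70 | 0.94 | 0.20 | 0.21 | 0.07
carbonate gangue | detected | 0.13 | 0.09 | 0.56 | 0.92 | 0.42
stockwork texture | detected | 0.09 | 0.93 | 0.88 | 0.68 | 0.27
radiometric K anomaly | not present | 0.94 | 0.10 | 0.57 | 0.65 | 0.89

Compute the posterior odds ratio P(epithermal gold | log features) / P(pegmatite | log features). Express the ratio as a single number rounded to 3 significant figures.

0.166

The normalizing constant cancels in an odds ratio, so compute prior × likelihood for the two hypotheses only (using 1 − P(present | H) for each absent log feature):
  epithermal gold: 0.10 × 0.20 × 0.56 × 0.88 × (1 − 0.57) = 0.0042381
  pegmatite: 0.36 × 0.94 × 0.09 × 0.93 × (1 − 0.10) = 0.025492
Odds(epithermal gold : pegmatite) = 0.0042381 / 0.025492 ≈ 0.166.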